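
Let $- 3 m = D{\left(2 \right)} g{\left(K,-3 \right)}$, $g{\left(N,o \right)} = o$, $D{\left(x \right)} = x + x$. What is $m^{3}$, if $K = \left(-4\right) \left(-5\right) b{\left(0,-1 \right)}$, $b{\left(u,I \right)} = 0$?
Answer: $64$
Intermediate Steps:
$K = 0$ ($K = \left(-4\right) \left(-5\right) 0 = 20 \cdot 0 = 0$)
$D{\left(x \right)} = 2 x$
$m = 4$ ($m = - \frac{2 \cdot 2 \left(-3\right)}{3} = - \frac{4 \left(-3\right)}{3} = \left(- \frac{1}{3}\right) \left(-12\right) = 4$)
$m^{3} = 4^{3} = 64$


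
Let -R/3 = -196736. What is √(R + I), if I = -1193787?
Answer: I*√603579 ≈ 776.9*I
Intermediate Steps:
R = 590208 (R = -3*(-196736) = 590208)
√(R + I) = √(590208 - 1193787) = √(-603579) = I*√603579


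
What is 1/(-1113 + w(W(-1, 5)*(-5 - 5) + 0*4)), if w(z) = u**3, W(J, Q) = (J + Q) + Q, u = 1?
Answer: -1/1112 ≈ -0.00089928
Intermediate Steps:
W(J, Q) = J + 2*Q
w(z) = 1 (w(z) = 1**3 = 1)
1/(-1113 + w(W(-1, 5)*(-5 - 5) + 0*4)) = 1/(-1113 + 1) = 1/(-1112) = -1/1112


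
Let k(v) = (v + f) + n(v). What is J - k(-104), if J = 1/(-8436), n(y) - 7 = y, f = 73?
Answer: 1079807/8436 ≈ 128.00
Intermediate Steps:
n(y) = 7 + y
J = -1/8436 ≈ -0.00011854
k(v) = 80 + 2*v (k(v) = (v + 73) + (7 + v) = (73 + v) + (7 + v) = 80 + 2*v)
J - k(-104) = -1/8436 - (80 + 2*(-104)) = -1/8436 - (80 - 208) = -1/8436 - 1*(-128) = -1/8436 + 128 = 1079807/8436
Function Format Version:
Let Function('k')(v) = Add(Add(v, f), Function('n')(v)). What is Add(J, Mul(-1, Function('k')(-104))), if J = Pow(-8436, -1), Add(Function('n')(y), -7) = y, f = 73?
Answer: Rational(1079807, 8436) ≈ 128.00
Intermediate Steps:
Function('n')(y) = Add(7, y)
J = Rational(-1, 8436) ≈ -0.00011854
Function('k')(v) = Add(80, Mul(2, v)) (Function('k')(v) = Add(Add(v, 73), Add(7, v)) = Add(Add(73, v), Add(7, v)) = Add(80, Mul(2, v)))
Add(J, Mul(-1, Function('k')(-104))) = Add(Rational(-1, 8436), Mul(-1, Add(80, Mul(2, -104)))) = Add(Rational(-1, 8436), Mul(-1, Add(80, -208))) = Add(Rational(-1, 8436), Mul(-1, -128)) = Add(Rational(-1, 8436), 128) = Rational(1079807, 8436)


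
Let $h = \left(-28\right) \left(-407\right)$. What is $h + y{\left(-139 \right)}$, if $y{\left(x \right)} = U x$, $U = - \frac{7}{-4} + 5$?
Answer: $\frac{41831}{4} \approx 10458.0$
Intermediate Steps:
$U = \frac{27}{4}$ ($U = \left(-7\right) \left(- \frac{1}{4}\right) + 5 = \frac{7}{4} + 5 = \frac{27}{4} \approx 6.75$)
$y{\left(x \right)} = \frac{27 x}{4}$
$h = 11396$
$h + y{\left(-139 \right)} = 11396 + \frac{27}{4} \left(-139\right) = 11396 - \frac{3753}{4} = \frac{41831}{4}$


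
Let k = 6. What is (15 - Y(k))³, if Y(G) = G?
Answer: 729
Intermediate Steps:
(15 - Y(k))³ = (15 - 1*6)³ = (15 - 6)³ = 9³ = 729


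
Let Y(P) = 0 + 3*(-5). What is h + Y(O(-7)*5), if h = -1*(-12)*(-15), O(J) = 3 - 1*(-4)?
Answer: -195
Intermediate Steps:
O(J) = 7 (O(J) = 3 + 4 = 7)
h = -180 (h = 12*(-15) = -180)
Y(P) = -15 (Y(P) = 0 - 15 = -15)
h + Y(O(-7)*5) = -180 - 15 = -195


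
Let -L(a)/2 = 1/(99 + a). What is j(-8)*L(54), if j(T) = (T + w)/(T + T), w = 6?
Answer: -1/612 ≈ -0.0016340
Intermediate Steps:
j(T) = (6 + T)/(2*T) (j(T) = (T + 6)/(T + T) = (6 + T)/((2*T)) = (6 + T)*(1/(2*T)) = (6 + T)/(2*T))
L(a) = -2/(99 + a)
j(-8)*L(54) = ((½)*(6 - 8)/(-8))*(-2/(99 + 54)) = ((½)*(-⅛)*(-2))*(-2/153) = (-2*1/153)/8 = (⅛)*(-2/153) = -1/612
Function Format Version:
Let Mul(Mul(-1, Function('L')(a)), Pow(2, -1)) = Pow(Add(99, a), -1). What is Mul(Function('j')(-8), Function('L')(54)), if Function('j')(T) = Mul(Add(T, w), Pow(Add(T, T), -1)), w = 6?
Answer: Rational(-1, 612) ≈ -0.0016340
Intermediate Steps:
Function('j')(T) = Mul(Rational(1, 2), Pow(T, -1), Add(6, T)) (Function('j')(T) = Mul(Add(T, 6), Pow(Add(T, T), -1)) = Mul(Add(6, T), Pow(Mul(2, T), -1)) = Mul(Add(6, T), Mul(Rational(1, 2), Pow(T, -1))) = Mul(Rational(1, 2), Pow(T, -1), Add(6, T)))
Function('L')(a) = Mul(-2, Pow(Add(99, a), -1))
Mul(Function('j')(-8), Function('L')(54)) = Mul(Mul(Rational(1, 2), Pow(-8, -1), Add(6, -8)), Mul(-2, Pow(Add(99, 54), -1))) = Mul(Mul(Rational(1, 2), Rational(-1, 8), -2), Mul(-2, Pow(153, -1))) = Mul(Rational(1, 8), Mul(-2, Rational(1, 153))) = Mul(Rational(1, 8), Rational(-2, 153)) = Rational(-1, 612)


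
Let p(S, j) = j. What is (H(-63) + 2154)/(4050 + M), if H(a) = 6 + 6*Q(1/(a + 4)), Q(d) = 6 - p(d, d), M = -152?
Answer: 64785/114991 ≈ 0.56339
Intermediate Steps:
Q(d) = 6 - d
H(a) = 42 - 6/(4 + a) (H(a) = 6 + 6*(6 - 1/(a + 4)) = 6 + 6*(6 - 1/(4 + a)) = 6 + (36 - 6/(4 + a)) = 42 - 6/(4 + a))
(H(-63) + 2154)/(4050 + M) = (6*(27 + 7*(-63))/(4 - 63) + 2154)/(4050 - 152) = (6*(27 - 441)/(-59) + 2154)/3898 = (6*(-1/59)*(-414) + 2154)*(1/3898) = (2484/59 + 2154)*(1/3898) = (129570/59)*(1/3898) = 64785/114991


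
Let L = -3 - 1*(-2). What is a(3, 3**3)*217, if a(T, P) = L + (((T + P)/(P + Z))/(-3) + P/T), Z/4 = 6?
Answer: 86366/51 ≈ 1693.5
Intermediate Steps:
Z = 24 (Z = 4*6 = 24)
L = -1 (L = -3 + 2 = -1)
a(T, P) = -1 + P/T - (P + T)/(3*(24 + P)) (a(T, P) = -1 + (((T + P)/(P + 24))/(-3) + P/T) = -1 + (((P + T)/(24 + P))*(-1/3) + P/T) = -1 + (-(P + T)/(3*(24 + P)) + P/T) = -1 + (P/T - (P + T)/(3*(24 + P))) = -1 + P/T - (P + T)/(3*(24 + P)))
a(3, 3**3)*217 = ((1/3)*(-1*3**2 - 72*3 + 3*(3**3)**2 + 72*3**3 - 4*3**3*3)/(3*(24 + 3**3)))*217 = ((1/3)*(1/3)*(-1*9 - 216 + 3*27**2 + 72*27 - 4*27*3)/(24 + 27))*217 = ((1/3)*(1/3)*(-9 - 216 + 3*729 + 1944 - 324)/51)*217 = ((1/3)*(1/3)*(1/51)*(-9 - 216 + 2187 + 1944 - 324))*217 = ((1/3)*(1/3)*(1/51)*3582)*217 = (398/51)*217 = 86366/51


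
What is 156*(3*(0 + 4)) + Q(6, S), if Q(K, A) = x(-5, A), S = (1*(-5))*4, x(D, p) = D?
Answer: 1867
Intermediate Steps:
S = -20 (S = -5*4 = -20)
Q(K, A) = -5
156*(3*(0 + 4)) + Q(6, S) = 156*(3*(0 + 4)) - 5 = 156*(3*4) - 5 = 156*12 - 5 = 1872 - 5 = 1867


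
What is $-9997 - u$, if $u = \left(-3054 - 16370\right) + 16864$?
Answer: $-7437$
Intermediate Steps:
$u = -2560$ ($u = -19424 + 16864 = -2560$)
$-9997 - u = -9997 - -2560 = -9997 + 2560 = -7437$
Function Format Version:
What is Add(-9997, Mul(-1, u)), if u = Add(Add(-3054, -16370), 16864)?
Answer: -7437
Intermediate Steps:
u = -2560 (u = Add(-19424, 16864) = -2560)
Add(-9997, Mul(-1, u)) = Add(-9997, Mul(-1, -2560)) = Add(-9997, 2560) = -7437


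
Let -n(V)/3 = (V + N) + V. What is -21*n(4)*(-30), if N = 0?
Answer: -15120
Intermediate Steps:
n(V) = -6*V (n(V) = -3*((V + 0) + V) = -3*(V + V) = -6*V)
-21*n(4)*(-30) = -(-126)*4*(-30) = -21*(-24)*(-30) = 504*(-30) = -15120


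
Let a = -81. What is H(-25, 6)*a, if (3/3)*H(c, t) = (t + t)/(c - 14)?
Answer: 324/13 ≈ 24.923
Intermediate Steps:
H(c, t) = 2*t/(-14 + c) (H(c, t) = (t + t)/(c - 14) = (2*t)/(-14 + c) = 2*t/(-14 + c))
H(-25, 6)*a = (2*6/(-14 - 25))*(-81) = (2*6/(-39))*(-81) = (2*6*(-1/39))*(-81) = -4/13*(-81) = 324/13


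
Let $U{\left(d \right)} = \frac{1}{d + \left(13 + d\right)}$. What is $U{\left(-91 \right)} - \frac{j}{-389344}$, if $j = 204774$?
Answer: $\frac{17108731}{32899568} \approx 0.52003$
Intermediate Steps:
$U{\left(d \right)} = \frac{1}{13 + 2 d}$
$U{\left(-91 \right)} - \frac{j}{-389344} = \frac{1}{13 + 2 \left(-91\right)} - \frac{204774}{-389344} = \frac{1}{13 - 182} - 204774 \left(- \frac{1}{389344}\right) = \frac{1}{-169} - - \frac{102387}{194672} = - \frac{1}{169} + \frac{102387}{194672} = \frac{17108731}{32899568}$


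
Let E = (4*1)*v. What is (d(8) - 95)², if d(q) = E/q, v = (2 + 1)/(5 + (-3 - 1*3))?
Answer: 37249/4 ≈ 9312.3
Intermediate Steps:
v = -3 (v = 3/(5 + (-3 - 3)) = 3/(5 - 6) = 3/(-1) = 3*(-1) = -3)
E = -12 (E = (4*1)*(-3) = 4*(-3) = -12)
d(q) = -12/q
(d(8) - 95)² = (-12/8 - 95)² = (-12*⅛ - 95)² = (-3/2 - 95)² = (-193/2)² = 37249/4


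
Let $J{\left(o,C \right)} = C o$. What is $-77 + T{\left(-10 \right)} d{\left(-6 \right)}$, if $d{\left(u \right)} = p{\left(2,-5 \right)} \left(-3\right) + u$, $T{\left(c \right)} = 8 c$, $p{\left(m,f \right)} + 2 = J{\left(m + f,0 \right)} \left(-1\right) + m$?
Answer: $403$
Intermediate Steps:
$p{\left(m,f \right)} = -2 + m$ ($p{\left(m,f \right)} = -2 + \left(0 \left(m + f\right) \left(-1\right) + m\right) = -2 + \left(0 \left(f + m\right) \left(-1\right) + m\right) = -2 + \left(0 \left(-1\right) + m\right) = -2 + \left(0 + m\right) = -2 + m$)
$d{\left(u \right)} = u$ ($d{\left(u \right)} = \left(-2 + 2\right) \left(-3\right) + u = 0 \left(-3\right) + u = 0 + u = u$)
$-77 + T{\left(-10 \right)} d{\left(-6 \right)} = -77 + 8 \left(-10\right) \left(-6\right) = -77 - -480 = -77 + 480 = 403$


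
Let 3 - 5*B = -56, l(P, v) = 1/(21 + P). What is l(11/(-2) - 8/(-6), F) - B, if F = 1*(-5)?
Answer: -5929/505 ≈ -11.741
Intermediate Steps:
F = -5
B = 59/5 (B = ⅗ - ⅕*(-56) = ⅗ + 56/5 = 59/5 ≈ 11.800)
l(11/(-2) - 8/(-6), F) - B = 1/(21 + (11/(-2) - 8/(-6))) - 1*59/5 = 1/(21 + (11*(-½) - 8*(-⅙))) - 59/5 = 1/(21 + (-11/2 + 4/3)) - 59/5 = 1/(21 - 25/6) - 59/5 = 1/(101/6) - 59/5 = 6/101 - 59/5 = -5929/505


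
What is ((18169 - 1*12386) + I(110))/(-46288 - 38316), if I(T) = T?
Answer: -5893/84604 ≈ -0.069654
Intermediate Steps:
((18169 - 1*12386) + I(110))/(-46288 - 38316) = ((18169 - 1*12386) + 110)/(-46288 - 38316) = ((18169 - 12386) + 110)/(-84604) = (5783 + 110)*(-1/84604) = 5893*(-1/84604) = -5893/84604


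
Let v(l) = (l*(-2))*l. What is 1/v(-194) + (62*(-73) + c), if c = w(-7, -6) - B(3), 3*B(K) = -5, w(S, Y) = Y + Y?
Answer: -1024376651/225816 ≈ -4536.3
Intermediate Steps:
w(S, Y) = 2*Y
v(l) = -2*l² (v(l) = (-2*l)*l = -2*l²)
B(K) = -5/3 (B(K) = (⅓)*(-5) = -5/3)
c = -31/3 (c = 2*(-6) - 1*(-5/3) = -12 + 5/3 = -31/3 ≈ -10.333)
1/v(-194) + (62*(-73) + c) = 1/(-2*(-194)²) + (62*(-73) - 31/3) = 1/(-2*37636) + (-4526 - 31/3) = 1/(-75272) - 13609/3 = -1/75272 - 13609/3 = -1024376651/225816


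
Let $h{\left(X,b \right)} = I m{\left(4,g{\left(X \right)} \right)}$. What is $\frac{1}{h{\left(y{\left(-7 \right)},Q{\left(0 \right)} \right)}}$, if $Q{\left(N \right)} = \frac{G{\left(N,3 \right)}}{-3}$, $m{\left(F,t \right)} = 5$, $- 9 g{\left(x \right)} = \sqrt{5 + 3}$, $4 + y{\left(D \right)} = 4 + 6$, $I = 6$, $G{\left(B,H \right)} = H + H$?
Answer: $\frac{1}{30} \approx 0.033333$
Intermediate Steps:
$G{\left(B,H \right)} = 2 H$
$y{\left(D \right)} = 6$ ($y{\left(D \right)} = -4 + \left(4 + 6\right) = -4 + 10 = 6$)
$g{\left(x \right)} = - \frac{2 \sqrt{2}}{9}$ ($g{\left(x \right)} = - \frac{\sqrt{5 + 3}}{9} = - \frac{\sqrt{8}}{9} = - \frac{2 \sqrt{2}}{9}$)
$Q{\left(N \right)} = -2$ ($Q{\left(N \right)} = \frac{2 \cdot 3}{-3} = 6 \left(- \frac{1}{3}\right) = -2$)
$h{\left(X,b \right)} = 30$ ($h{\left(X,b \right)} = 6 \cdot 5 = 30$)
$\frac{1}{h{\left(y{\left(-7 \right)},Q{\left(0 \right)} \right)}} = \frac{1}{30}$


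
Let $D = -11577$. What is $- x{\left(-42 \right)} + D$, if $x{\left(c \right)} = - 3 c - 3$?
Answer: $-11700$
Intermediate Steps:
$x{\left(c \right)} = -3 - 3 c$
$- x{\left(-42 \right)} + D = - (-3 - -126) - 11577 = - (-3 + 126) - 11577 = \left(-1\right) 123 - 11577 = -123 - 11577 = -11700$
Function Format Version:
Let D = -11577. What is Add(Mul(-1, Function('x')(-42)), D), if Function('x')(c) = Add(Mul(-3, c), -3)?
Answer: -11700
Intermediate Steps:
Function('x')(c) = Add(-3, Mul(-3, c))
Add(Mul(-1, Function('x')(-42)), D) = Add(Mul(-1, Add(-3, Mul(-3, -42))), -11577) = Add(Mul(-1, Add(-3, 126)), -11577) = Add(Mul(-1, 123), -11577) = Add(-123, -11577) = -11700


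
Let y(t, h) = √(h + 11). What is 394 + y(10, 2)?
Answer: 394 + √13 ≈ 397.61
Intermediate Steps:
y(t, h) = √(11 + h)
394 + y(10, 2) = 394 + √(11 + 2) = 394 + √13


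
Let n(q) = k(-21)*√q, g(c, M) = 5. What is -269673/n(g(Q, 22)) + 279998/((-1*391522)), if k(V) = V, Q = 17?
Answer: -139999/195761 + 89891*√5/35 ≈ 5742.2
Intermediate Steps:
n(q) = -21*√q
-269673/n(g(Q, 22)) + 279998/((-1*391522)) = -269673*(-√5/105) + 279998/((-1*391522)) = -(-89891)*√5/35 + 279998/(-391522) = 89891*√5/35 + 279998*(-1/391522) = 89891*√5/35 - 139999/195761 = -139999/195761 + 89891*√5/35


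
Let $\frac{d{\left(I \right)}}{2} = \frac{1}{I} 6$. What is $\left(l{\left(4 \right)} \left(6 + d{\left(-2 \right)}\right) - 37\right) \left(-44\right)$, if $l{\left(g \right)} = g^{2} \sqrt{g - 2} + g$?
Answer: $1628$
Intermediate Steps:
$d{\left(I \right)} = \frac{12}{I}$ ($d{\left(I \right)} = 2 \frac{1}{I} 6 = 2 \frac{6}{I} = \frac{12}{I}$)
$l{\left(g \right)} = g + g^{2} \sqrt{-2 + g}$ ($l{\left(g \right)} = g^{2} \sqrt{-2 + g} + g = g + g^{2} \sqrt{-2 + g}$)
$\left(l{\left(4 \right)} \left(6 + d{\left(-2 \right)}\right) - 37\right) \left(-44\right) = \left(4 \left(1 + 4 \sqrt{-2 + 4}\right) \left(6 + \frac{12}{-2}\right) - 37\right) \left(-44\right) = \left(4 \left(1 + 4 \sqrt{2}\right) \left(6 + 12 \left(- \frac{1}{2}\right)\right) - 37\right) \left(-44\right) = \left(\left(4 + 16 \sqrt{2}\right) \left(6 - 6\right) - 37\right) \left(-44\right) = \left(\left(4 + 16 \sqrt{2}\right) 0 - 37\right) \left(-44\right) = \left(0 - 37\right) \left(-44\right) = \left(-37\right) \left(-44\right) = 1628$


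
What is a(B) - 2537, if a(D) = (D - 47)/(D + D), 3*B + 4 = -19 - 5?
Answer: -141903/56 ≈ -2534.0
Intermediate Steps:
B = -28/3 (B = -4/3 + (-19 - 5)/3 = -4/3 + (⅓)*(-24) = -4/3 - 8 = -28/3 ≈ -9.3333)
a(D) = (-47 + D)/(2*D) (a(D) = (-47 + D)/((2*D)) = (-47 + D)*(1/(2*D)) = (-47 + D)/(2*D))
a(B) - 2537 = (-47 - 28/3)/(2*(-28/3)) - 2537 = (½)*(-3/28)*(-169/3) - 2537 = 169/56 - 2537 = -141903/56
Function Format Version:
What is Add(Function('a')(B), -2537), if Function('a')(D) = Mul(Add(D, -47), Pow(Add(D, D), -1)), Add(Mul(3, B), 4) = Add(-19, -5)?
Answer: Rational(-141903, 56) ≈ -2534.0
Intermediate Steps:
B = Rational(-28, 3) (B = Add(Rational(-4, 3), Mul(Rational(1, 3), Add(-19, -5))) = Add(Rational(-4, 3), Mul(Rational(1, 3), -24)) = Add(Rational(-4, 3), -8) = Rational(-28, 3) ≈ -9.3333)
Function('a')(D) = Mul(Rational(1, 2), Pow(D, -1), Add(-47, D)) (Function('a')(D) = Mul(Add(-47, D), Pow(Mul(2, D), -1)) = Mul(Add(-47, D), Mul(Rational(1, 2), Pow(D, -1))) = Mul(Rational(1, 2), Pow(D, -1), Add(-47, D)))
Add(Function('a')(B), -2537) = Add(Mul(Rational(1, 2), Pow(Rational(-28, 3), -1), Add(-47, Rational(-28, 3))), -2537) = Add(Mul(Rational(1, 2), Rational(-3, 28), Rational(-169, 3)), -2537) = Add(Rational(169, 56), -2537) = Rational(-141903, 56)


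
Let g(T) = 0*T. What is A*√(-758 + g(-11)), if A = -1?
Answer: -I*√758 ≈ -27.532*I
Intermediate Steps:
g(T) = 0
A*√(-758 + g(-11)) = -√(-758 + 0) = -√(-758) = -I*√758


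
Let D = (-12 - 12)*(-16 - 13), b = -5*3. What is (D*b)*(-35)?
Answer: 365400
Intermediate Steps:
b = -15
D = 696 (D = -24*(-29) = 696)
(D*b)*(-35) = (696*(-15))*(-35) = -10440*(-35) = 365400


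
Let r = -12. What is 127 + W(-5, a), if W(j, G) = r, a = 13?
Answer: 115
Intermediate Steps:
W(j, G) = -12
127 + W(-5, a) = 127 - 12 = 115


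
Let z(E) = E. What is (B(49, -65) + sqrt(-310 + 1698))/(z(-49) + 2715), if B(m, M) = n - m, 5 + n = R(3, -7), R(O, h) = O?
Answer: -51/2666 + sqrt(347)/1333 ≈ -0.0051553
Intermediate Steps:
n = -2 (n = -5 + 3 = -2)
B(m, M) = -2 - m
(B(49, -65) + sqrt(-310 + 1698))/(z(-49) + 2715) = ((-2 - 1*49) + sqrt(-310 + 1698))/(-49 + 2715) = ((-2 - 49) + sqrt(1388))/2666 = (-51 + 2*sqrt(347))*(1/2666) = -51/2666 + sqrt(347)/1333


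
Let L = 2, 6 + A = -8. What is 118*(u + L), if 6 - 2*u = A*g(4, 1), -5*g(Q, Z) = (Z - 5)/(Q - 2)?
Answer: 4602/5 ≈ 920.40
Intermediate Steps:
A = -14 (A = -6 - 8 = -14)
g(Q, Z) = -(-5 + Z)/(5*(-2 + Q)) (g(Q, Z) = -(Z - 5)/(5*(Q - 2)) = -(-5 + Z)/(5*(-2 + Q)))
u = 29/5 (u = 3 - (-7)*(5 - 1*1)/(5*(-2 + 4)) = 3 - (-7)*(⅕)*(5 - 1)/2 = 3 - (-7)*(⅕)*(½)*4 = 3 - (-7)*2/5 = 3 - ½*(-28/5) = 3 + 14/5 = 29/5 ≈ 5.8000)
118*(u + L) = 118*(29/5 + 2) = 118*(39/5) = 4602/5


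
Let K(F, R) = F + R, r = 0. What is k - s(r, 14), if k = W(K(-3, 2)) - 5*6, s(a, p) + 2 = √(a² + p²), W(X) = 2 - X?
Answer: -39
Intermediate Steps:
s(a, p) = -2 + √(a² + p²)
k = -27 (k = (2 - (-3 + 2)) - 5*6 = (2 - 1*(-1)) - 30 = (2 + 1) - 30 = 3 - 30 = -27)
k - s(r, 14) = -27 - (-2 + √(0² + 14²)) = -27 - (-2 + √(0 + 196)) = -27 - (-2 + √196) = -27 - (-2 + 14) = -27 - 1*12 = -27 - 12 = -39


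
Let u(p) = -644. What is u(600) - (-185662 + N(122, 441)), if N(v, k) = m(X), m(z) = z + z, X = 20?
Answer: 184978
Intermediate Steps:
m(z) = 2*z
N(v, k) = 40 (N(v, k) = 2*20 = 40)
u(600) - (-185662 + N(122, 441)) = -644 - (-185662 + 40) = -644 - 1*(-185622) = -644 + 185622 = 184978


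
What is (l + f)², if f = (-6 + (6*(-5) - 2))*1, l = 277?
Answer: 57121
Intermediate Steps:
f = -38 (f = (-6 + (-30 - 2))*1 = (-6 - 32)*1 = -38*1 = -38)
(l + f)² = (277 - 38)² = 239² = 57121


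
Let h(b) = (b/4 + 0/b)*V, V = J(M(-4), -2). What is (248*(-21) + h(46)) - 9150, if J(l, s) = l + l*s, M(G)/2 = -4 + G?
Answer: -14174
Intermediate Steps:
M(G) = -8 + 2*G (M(G) = 2*(-4 + G) = -8 + 2*G)
V = 16 (V = (-8 + 2*(-4))*(1 - 2) = (-8 - 8)*(-1) = -16*(-1) = 16)
h(b) = 4*b (h(b) = (b/4 + 0/b)*16 = (b*(¼) + 0)*16 = (b/4 + 0)*16 = (b/4)*16 = 4*b)
(248*(-21) + h(46)) - 9150 = (248*(-21) + 4*46) - 9150 = (-5208 + 184) - 9150 = -5024 - 9150 = -14174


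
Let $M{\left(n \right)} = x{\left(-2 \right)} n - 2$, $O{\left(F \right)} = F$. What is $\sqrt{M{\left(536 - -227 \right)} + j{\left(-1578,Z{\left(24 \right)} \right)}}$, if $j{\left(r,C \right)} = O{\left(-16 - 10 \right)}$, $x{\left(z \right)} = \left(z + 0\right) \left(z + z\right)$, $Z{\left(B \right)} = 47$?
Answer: $14 \sqrt{31} \approx 77.949$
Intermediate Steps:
$x{\left(z \right)} = 2 z^{2}$ ($x{\left(z \right)} = z 2 z = 2 z^{2}$)
$j{\left(r,C \right)} = -26$ ($j{\left(r,C \right)} = -16 - 10 = -26$)
$M{\left(n \right)} = -2 + 8 n$ ($M{\left(n \right)} = 2 \left(-2\right)^{2} n - 2 = 2 \cdot 4 n - 2 = 8 n - 2 = -2 + 8 n$)
$\sqrt{M{\left(536 - -227 \right)} + j{\left(-1578,Z{\left(24 \right)} \right)}} = \sqrt{\left(-2 + 8 \left(536 - -227\right)\right) - 26} = \sqrt{\left(-2 + 8 \left(536 + 227\right)\right) - 26} = \sqrt{\left(-2 + 8 \cdot 763\right) - 26} = \sqrt{\left(-2 + 6104\right) - 26} = \sqrt{6102 - 26} = \sqrt{6076} = 14 \sqrt{31}$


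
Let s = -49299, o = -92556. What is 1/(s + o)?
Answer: -1/141855 ≈ -7.0494e-6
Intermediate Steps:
1/(s + o) = 1/(-49299 - 92556) = 1/(-141855) = -1/141855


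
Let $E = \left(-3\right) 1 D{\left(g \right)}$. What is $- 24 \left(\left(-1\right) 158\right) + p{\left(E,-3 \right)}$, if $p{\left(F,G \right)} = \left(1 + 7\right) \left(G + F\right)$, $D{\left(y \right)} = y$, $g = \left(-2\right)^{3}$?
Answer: $3960$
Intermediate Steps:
$g = -8$
$E = 24$ ($E = \left(-3\right) 1 \left(-8\right) = \left(-3\right) \left(-8\right) = 24$)
$p{\left(F,G \right)} = 8 F + 8 G$ ($p{\left(F,G \right)} = 8 \left(F + G\right) = 8 F + 8 G$)
$- 24 \left(\left(-1\right) 158\right) + p{\left(E,-3 \right)} = - 24 \left(\left(-1\right) 158\right) + \left(8 \cdot 24 + 8 \left(-3\right)\right) = \left(-24\right) \left(-158\right) + \left(192 - 24\right) = 3792 + 168 = 3960$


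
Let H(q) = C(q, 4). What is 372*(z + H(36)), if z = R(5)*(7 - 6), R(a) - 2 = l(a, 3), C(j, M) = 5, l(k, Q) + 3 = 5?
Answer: 3348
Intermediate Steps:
l(k, Q) = 2 (l(k, Q) = -3 + 5 = 2)
R(a) = 4 (R(a) = 2 + 2 = 4)
H(q) = 5
z = 4 (z = 4*(7 - 6) = 4*1 = 4)
372*(z + H(36)) = 372*(4 + 5) = 372*9 = 3348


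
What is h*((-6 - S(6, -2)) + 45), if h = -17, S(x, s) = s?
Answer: -697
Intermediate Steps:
h*((-6 - S(6, -2)) + 45) = -17*((-6 - 1*(-2)) + 45) = -17*((-6 + 2) + 45) = -17*(-4 + 45) = -17*41 = -697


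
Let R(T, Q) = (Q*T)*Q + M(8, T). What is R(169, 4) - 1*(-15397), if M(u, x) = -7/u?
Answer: 144801/8 ≈ 18100.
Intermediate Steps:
R(T, Q) = -7/8 + T*Q² (R(T, Q) = (Q*T)*Q - 7/8 = T*Q² - 7*⅛ = T*Q² - 7/8 = -7/8 + T*Q²)
R(169, 4) - 1*(-15397) = (-7/8 + 169*4²) - 1*(-15397) = (-7/8 + 169*16) + 15397 = (-7/8 + 2704) + 15397 = 21625/8 + 15397 = 144801/8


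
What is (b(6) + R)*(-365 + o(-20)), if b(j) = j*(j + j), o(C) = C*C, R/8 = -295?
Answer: -80080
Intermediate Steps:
R = -2360 (R = 8*(-295) = -2360)
o(C) = C²
b(j) = 2*j² (b(j) = j*(2*j) = 2*j²)
(b(6) + R)*(-365 + o(-20)) = (2*6² - 2360)*(-365 + (-20)²) = (2*36 - 2360)*(-365 + 400) = (72 - 2360)*35 = -2288*35 = -80080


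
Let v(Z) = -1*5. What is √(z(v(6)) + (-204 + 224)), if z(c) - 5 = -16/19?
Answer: 3*√969/19 ≈ 4.9151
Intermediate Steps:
v(Z) = -5
z(c) = 79/19 (z(c) = 5 - 16/19 = 79/19)
√(z(v(6)) + (-204 + 224)) = √(79/19 + (-204 + 224)) = √(79/19 + 20) = √(459/19) = 3*√969/19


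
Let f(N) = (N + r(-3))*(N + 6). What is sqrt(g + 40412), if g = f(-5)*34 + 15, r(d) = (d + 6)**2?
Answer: 3*sqrt(4507) ≈ 201.40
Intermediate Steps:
r(d) = (6 + d)**2
f(N) = (6 + N)*(9 + N) (f(N) = (N + (6 - 3)**2)*(N + 6) = (N + 3**2)*(6 + N) = (N + 9)*(6 + N) = (9 + N)*(6 + N) = (6 + N)*(9 + N))
g = 151 (g = (54 + (-5)**2 + 15*(-5))*34 + 15 = (54 + 25 - 75)*34 + 15 = 4*34 + 15 = 136 + 15 = 151)
sqrt(g + 40412) = sqrt(151 + 40412) = sqrt(40563) = 3*sqrt(4507)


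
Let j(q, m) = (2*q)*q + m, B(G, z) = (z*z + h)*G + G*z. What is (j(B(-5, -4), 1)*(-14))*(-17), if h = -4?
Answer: 761838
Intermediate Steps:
B(G, z) = G*z + G*(-4 + z**2) (B(G, z) = (z*z - 4)*G + G*z = (z**2 - 4)*G + G*z = (-4 + z**2)*G + G*z = G*(-4 + z**2) + G*z = G*z + G*(-4 + z**2))
j(q, m) = m + 2*q**2 (j(q, m) = 2*q**2 + m = m + 2*q**2)
(j(B(-5, -4), 1)*(-14))*(-17) = ((1 + 2*(-5*(-4 - 4 + (-4)**2))**2)*(-14))*(-17) = ((1 + 2*(-5*(-4 - 4 + 16))**2)*(-14))*(-17) = ((1 + 2*(-5*8)**2)*(-14))*(-17) = ((1 + 2*(-40)**2)*(-14))*(-17) = ((1 + 2*1600)*(-14))*(-17) = ((1 + 3200)*(-14))*(-17) = (3201*(-14))*(-17) = -44814*(-17) = 761838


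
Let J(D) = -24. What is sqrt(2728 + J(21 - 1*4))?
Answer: 52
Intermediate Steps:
sqrt(2728 + J(21 - 1*4)) = sqrt(2728 - 24) = sqrt(2704) = 52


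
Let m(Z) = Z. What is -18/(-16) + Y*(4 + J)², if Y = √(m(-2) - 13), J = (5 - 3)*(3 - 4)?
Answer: 9/8 + 4*I*√15 ≈ 1.125 + 15.492*I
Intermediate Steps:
J = -2 (J = 2*(-1) = -2)
Y = I*√15 (Y = √(-2 - 13) = √(-15) = I*√15 ≈ 3.873*I)
-18/(-16) + Y*(4 + J)² = -18/(-16) + (I*√15)*(4 - 2)² = -18*(-1/16) + (I*√15)*2² = 9/8 + (I*√15)*4 = 9/8 + 4*I*√15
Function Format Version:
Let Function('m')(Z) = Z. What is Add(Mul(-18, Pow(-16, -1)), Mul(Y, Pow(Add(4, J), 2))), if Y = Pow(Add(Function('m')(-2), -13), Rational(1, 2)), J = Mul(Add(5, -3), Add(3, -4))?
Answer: Add(Rational(9, 8), Mul(4, I, Pow(15, Rational(1, 2)))) ≈ Add(1.1250, Mul(15.492, I))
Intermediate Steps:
J = -2 (J = Mul(2, -1) = -2)
Y = Mul(I, Pow(15, Rational(1, 2))) (Y = Pow(Add(-2, -13), Rational(1, 2)) = Pow(-15, Rational(1, 2)) = Mul(I, Pow(15, Rational(1, 2))) ≈ Mul(3.8730, I))
Add(Mul(-18, Pow(-16, -1)), Mul(Y, Pow(Add(4, J), 2))) = Add(Mul(-18, Pow(-16, -1)), Mul(Mul(I, Pow(15, Rational(1, 2))), Pow(Add(4, -2), 2))) = Add(Mul(-18, Rational(-1, 16)), Mul(Mul(I, Pow(15, Rational(1, 2))), Pow(2, 2))) = Add(Rational(9, 8), Mul(Mul(I, Pow(15, Rational(1, 2))), 4)) = Add(Rational(9, 8), Mul(4, I, Pow(15, Rational(1, 2))))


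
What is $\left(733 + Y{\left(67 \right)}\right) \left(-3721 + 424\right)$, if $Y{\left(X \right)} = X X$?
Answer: $-17216934$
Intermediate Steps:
$Y{\left(X \right)} = X^{2}$
$\left(733 + Y{\left(67 \right)}\right) \left(-3721 + 424\right) = \left(733 + 67^{2}\right) \left(-3721 + 424\right) = \left(733 + 4489\right) \left(-3297\right) = 5222 \left(-3297\right) = -17216934$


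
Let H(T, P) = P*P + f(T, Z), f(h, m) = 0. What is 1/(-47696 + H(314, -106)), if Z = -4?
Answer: -1/36460 ≈ -2.7427e-5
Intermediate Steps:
H(T, P) = P² (H(T, P) = P*P + 0 = P² + 0 = P²)
1/(-47696 + H(314, -106)) = 1/(-47696 + (-106)²) = 1/(-47696 + 11236) = 1/(-36460) = -1/36460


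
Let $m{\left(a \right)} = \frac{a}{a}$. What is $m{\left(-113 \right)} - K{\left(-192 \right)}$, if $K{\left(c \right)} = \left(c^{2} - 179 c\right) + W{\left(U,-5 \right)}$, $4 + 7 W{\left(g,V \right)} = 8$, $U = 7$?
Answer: $- \frac{498621}{7} \approx -71232.0$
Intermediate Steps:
$W{\left(g,V \right)} = \frac{4}{7}$ ($W{\left(g,V \right)} = - \frac{4}{7} + \frac{1}{7} \cdot 8 = - \frac{4}{7} + \frac{8}{7} = \frac{4}{7}$)
$m{\left(a \right)} = 1$
$K{\left(c \right)} = \frac{4}{7} + c^{2} - 179 c$ ($K{\left(c \right)} = \left(c^{2} - 179 c\right) + \frac{4}{7} = \frac{4}{7} + c^{2} - 179 c$)
$m{\left(-113 \right)} - K{\left(-192 \right)} = 1 - \left(\frac{4}{7} + \left(-192\right)^{2} - -34368\right) = 1 - \left(\frac{4}{7} + 36864 + 34368\right) = 1 - \frac{498628}{7} = - \frac{498621}{7}$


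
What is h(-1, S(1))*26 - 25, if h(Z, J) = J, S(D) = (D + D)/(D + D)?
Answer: 1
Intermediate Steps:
S(D) = 1 (S(D) = (2*D)/((2*D)) = (2*D)*(1/(2*D)) = 1)
h(-1, S(1))*26 - 25 = 1*26 - 25 = 26 - 25 = 1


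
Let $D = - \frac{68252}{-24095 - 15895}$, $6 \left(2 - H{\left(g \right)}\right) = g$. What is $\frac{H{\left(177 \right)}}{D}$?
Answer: $- \frac{1099725}{68252} \approx -16.113$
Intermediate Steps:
$H{\left(g \right)} = 2 - \frac{g}{6}$
$D = \frac{34126}{19995}$ ($D = - \frac{68252}{-39990} = \left(-68252\right) \left(- \frac{1}{39990}\right) = \frac{34126}{19995} \approx 1.7067$)
$\frac{H{\left(177 \right)}}{D} = \frac{2 - \frac{59}{2}}{\frac{34126}{19995}} = \left(2 - \frac{59}{2}\right) \frac{19995}{34126} = \left(- \frac{55}{2}\right) \frac{19995}{34126} = - \frac{1099725}{68252}$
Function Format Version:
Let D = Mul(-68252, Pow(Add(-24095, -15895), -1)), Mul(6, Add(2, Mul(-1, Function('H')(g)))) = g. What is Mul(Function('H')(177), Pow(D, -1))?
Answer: Rational(-1099725, 68252) ≈ -16.113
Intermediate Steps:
Function('H')(g) = Add(2, Mul(Rational(-1, 6), g))
D = Rational(34126, 19995) (D = Mul(-68252, Pow(-39990, -1)) = Mul(-68252, Rational(-1, 39990)) = Rational(34126, 19995) ≈ 1.7067)
Mul(Function('H')(177), Pow(D, -1)) = Mul(Add(2, Mul(Rational(-1, 6), 177)), Pow(Rational(34126, 19995), -1)) = Mul(Add(2, Rational(-59, 2)), Rational(19995, 34126)) = Mul(Rational(-55, 2), Rational(19995, 34126)) = Rational(-1099725, 68252)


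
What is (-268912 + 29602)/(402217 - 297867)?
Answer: -23931/10435 ≈ -2.2933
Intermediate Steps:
(-268912 + 29602)/(402217 - 297867) = -239310/104350 = -239310*1/104350 = -23931/10435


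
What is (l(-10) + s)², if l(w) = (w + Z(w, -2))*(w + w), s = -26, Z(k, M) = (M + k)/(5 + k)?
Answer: 15876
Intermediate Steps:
Z(k, M) = (M + k)/(5 + k)
l(w) = 2*w*(w + (-2 + w)/(5 + w)) (l(w) = (w + (-2 + w)/(5 + w))*(w + w) = (w + (-2 + w)/(5 + w))*(2*w) = 2*w*(w + (-2 + w)/(5 + w)))
(l(-10) + s)² = (2*(-10)*(-2 - 10 - 10*(5 - 10))/(5 - 10) - 26)² = (2*(-10)*(-2 - 10 - 10*(-5))/(-5) - 26)² = (2*(-10)*(-⅕)*(-2 - 10 + 50) - 26)² = (2*(-10)*(-⅕)*38 - 26)² = (152 - 26)² = 126² = 15876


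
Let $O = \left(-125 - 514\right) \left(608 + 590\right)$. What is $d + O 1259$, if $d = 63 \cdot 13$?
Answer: $-963791379$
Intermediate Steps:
$d = 819$
$O = -765522$ ($O = \left(-639\right) 1198 = -765522$)
$d + O 1259 = 819 - 963792198 = -963791379$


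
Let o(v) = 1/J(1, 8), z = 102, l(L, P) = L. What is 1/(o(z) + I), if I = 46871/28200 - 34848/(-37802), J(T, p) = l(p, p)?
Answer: 133252050/360972899 ≈ 0.36915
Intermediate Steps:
J(T, p) = p
o(v) = 1/8
I = 1377265571/533008200 (I = 46871*(1/28200) - 34848*(-1/37802) = 46871/28200 + 17424/18901 = 1377265571/533008200 ≈ 2.5839)
1/(o(z) + I) = 1/(1/8 + 1377265571/533008200) = 1/(360972899/133252050) = 133252050/360972899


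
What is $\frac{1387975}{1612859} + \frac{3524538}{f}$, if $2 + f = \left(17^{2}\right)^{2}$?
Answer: $\frac{5800505118167}{134704370821} \approx 43.061$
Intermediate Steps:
$f = 83519$ ($f = -2 + \left(17^{2}\right)^{2} = -2 + 289^{2} = -2 + 83521 = 83519$)
$\frac{1387975}{1612859} + \frac{3524538}{f} = \frac{1387975}{1612859} + \frac{3524538}{83519} = \frac{5800505118167}{134704370821}$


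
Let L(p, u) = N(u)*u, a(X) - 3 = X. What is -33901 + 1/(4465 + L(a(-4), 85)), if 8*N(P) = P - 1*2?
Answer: -1450115267/42775 ≈ -33901.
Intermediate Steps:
N(P) = -¼ + P/8 (N(P) = (P - 1*2)/8 = (P - 2)/8 = (-2 + P)/8 = -¼ + P/8)
a(X) = 3 + X
L(p, u) = u*(-¼ + u/8) (L(p, u) = (-¼ + u/8)*u = u*(-¼ + u/8))
-33901 + 1/(4465 + L(a(-4), 85)) = -33901 + 1/(4465 + (⅛)*85*(-2 + 85)) = -33901 + 1/(4465 + (⅛)*85*83) = -33901 + 1/(4465 + 7055/8) = -33901 + 1/(42775/8) = -33901 + 8/42775 = -1450115267/42775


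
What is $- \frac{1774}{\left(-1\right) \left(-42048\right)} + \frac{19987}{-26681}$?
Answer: $- \frac{443872735}{560941344} \approx -0.7913$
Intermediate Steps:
$- \frac{1774}{\left(-1\right) \left(-42048\right)} + \frac{19987}{-26681} = - \frac{1774}{42048} + 19987 \left(- \frac{1}{26681}\right) = \left(-1774\right) \frac{1}{42048} - \frac{19987}{26681} = - \frac{887}{21024} - \frac{19987}{26681} = - \frac{443872735}{560941344}$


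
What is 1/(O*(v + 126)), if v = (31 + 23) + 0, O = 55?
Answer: 1/9900 ≈ 0.00010101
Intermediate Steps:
v = 54 (v = 54 + 0 = 54)
1/(O*(v + 126)) = 1/(55*(54 + 126)) = 1/(55*180) = 1/9900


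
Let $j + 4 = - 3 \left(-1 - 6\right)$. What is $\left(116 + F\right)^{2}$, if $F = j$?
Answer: $17689$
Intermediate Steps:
$j = 17$ ($j = -4 - 3 \left(-1 - 6\right) = -4 - -21 = -4 + 21 = 17$)
$F = 17$
$\left(116 + F\right)^{2} = \left(116 + 17\right)^{2} = 133^{2} = 17689$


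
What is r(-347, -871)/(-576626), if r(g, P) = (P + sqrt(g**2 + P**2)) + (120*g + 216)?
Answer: 42295/576626 - 5*sqrt(35162)/576626 ≈ 0.071723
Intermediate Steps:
r(g, P) = 216 + P + sqrt(P**2 + g**2) + 120*g (r(g, P) = (P + sqrt(P**2 + g**2)) + (216 + 120*g) = 216 + P + sqrt(P**2 + g**2) + 120*g)
r(-347, -871)/(-576626) = (216 - 871 + sqrt((-871)**2 + (-347)**2) + 120*(-347))/(-576626) = (216 - 871 + sqrt(758641 + 120409) - 41640)*(-1/576626) = (216 - 871 + sqrt(879050) - 41640)*(-1/576626) = (216 - 871 + 5*sqrt(35162) - 41640)*(-1/576626) = (-42295 + 5*sqrt(35162))*(-1/576626) = 42295/576626 - 5*sqrt(35162)/576626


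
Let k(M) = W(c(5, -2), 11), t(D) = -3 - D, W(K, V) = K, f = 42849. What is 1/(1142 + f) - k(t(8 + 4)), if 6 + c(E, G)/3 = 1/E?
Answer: 3827222/219955 ≈ 17.400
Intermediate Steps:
c(E, G) = -18 + 3/E
k(M) = -87/5 (k(M) = -18 + 3/5 = -87/5)
1/(1142 + f) - k(t(8 + 4)) = 1/(1142 + 42849) - 1*(-87/5) = 1/43991 + 87/5 = 3827222/219955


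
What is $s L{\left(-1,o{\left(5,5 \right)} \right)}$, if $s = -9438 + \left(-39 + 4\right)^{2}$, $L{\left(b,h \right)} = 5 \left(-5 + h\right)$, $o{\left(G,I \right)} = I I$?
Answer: $-821300$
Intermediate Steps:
$o{\left(G,I \right)} = I^{2}$
$L{\left(b,h \right)} = -25 + 5 h$
$s = -8213$ ($s = -9438 + \left(-35\right)^{2} = -9438 + 1225 = -8213$)
$s L{\left(-1,o{\left(5,5 \right)} \right)} = - 8213 \left(-25 + 5 \cdot 5^{2}\right) = - 8213 \left(-25 + 5 \cdot 25\right) = - 8213 \left(-25 + 125\right) = \left(-8213\right) 100 = -821300$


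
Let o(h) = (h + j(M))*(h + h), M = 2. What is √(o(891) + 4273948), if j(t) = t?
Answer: √5865274 ≈ 2421.8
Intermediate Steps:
o(h) = 2*h*(2 + h) (o(h) = (h + 2)*(h + h) = (2 + h)*(2*h) = 2*h*(2 + h))
√(o(891) + 4273948) = √(2*891*(2 + 891) + 4273948) = √(2*891*893 + 4273948) = √(1591326 + 4273948) = √5865274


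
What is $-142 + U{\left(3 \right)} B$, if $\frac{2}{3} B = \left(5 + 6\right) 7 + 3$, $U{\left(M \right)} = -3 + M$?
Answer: $-142$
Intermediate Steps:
$B = 120$ ($B = \frac{3 \left(\left(5 + 6\right) 7 + 3\right)}{2} = \frac{3 \left(11 \cdot 7 + 3\right)}{2} = \frac{3 \left(77 + 3\right)}{2} = \frac{3}{2} \cdot 80 = 120$)
$-142 + U{\left(3 \right)} B = -142 + \left(-3 + 3\right) 120 = -142 + 0 \cdot 120 = -142 + 0 = -142$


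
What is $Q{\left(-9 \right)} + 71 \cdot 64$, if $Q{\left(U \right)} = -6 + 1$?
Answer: $4539$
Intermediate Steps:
$Q{\left(U \right)} = -5$
$Q{\left(-9 \right)} + 71 \cdot 64 = -5 + 71 \cdot 64 = -5 + 4544 = 4539$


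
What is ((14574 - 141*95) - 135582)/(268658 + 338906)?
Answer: -134403/607564 ≈ -0.22122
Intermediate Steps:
((14574 - 141*95) - 135582)/(268658 + 338906) = ((14574 - 1*13395) - 135582)/607564 = ((14574 - 13395) - 135582)*(1/607564) = (1179 - 135582)*(1/607564) = -134403*1/607564 = -134403/607564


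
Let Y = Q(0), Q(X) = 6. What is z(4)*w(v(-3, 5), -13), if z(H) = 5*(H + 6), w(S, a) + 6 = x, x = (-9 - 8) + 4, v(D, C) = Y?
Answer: -950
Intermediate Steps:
Y = 6
v(D, C) = 6
x = -13 (x = -17 + 4 = -13)
w(S, a) = -19 (w(S, a) = -6 - 13 = -19)
z(H) = 30 + 5*H (z(H) = 5*(6 + H) = 30 + 5*H)
z(4)*w(v(-3, 5), -13) = (30 + 5*4)*(-19) = (30 + 20)*(-19) = 50*(-19) = -950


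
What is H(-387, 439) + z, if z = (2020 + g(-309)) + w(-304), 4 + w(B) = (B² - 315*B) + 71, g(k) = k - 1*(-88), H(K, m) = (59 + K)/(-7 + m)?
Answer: 10262227/54 ≈ 1.9004e+5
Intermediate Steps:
H(K, m) = (59 + K)/(-7 + m)
g(k) = 88 + k (g(k) = k + 88 = 88 + k)
w(B) = 67 + B² - 315*B (w(B) = -4 + ((B² - 315*B) + 71) = -4 + (71 + B² - 315*B) = 67 + B² - 315*B)
z = 190042 (z = (2020 + (88 - 309)) + (67 + (-304)² - 315*(-304)) = (2020 - 221) + (67 + 92416 + 95760) = 1799 + 188243 = 190042)
H(-387, 439) + z = (59 - 387)/(-7 + 439) + 190042 = -328/432 + 190042 = (1/432)*(-328) + 190042 = -41/54 + 190042 = 10262227/54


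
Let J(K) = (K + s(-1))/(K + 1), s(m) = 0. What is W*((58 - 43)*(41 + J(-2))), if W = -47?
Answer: -30315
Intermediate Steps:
J(K) = K/(1 + K) (J(K) = (K + 0)/(K + 1) = K/(1 + K))
W*((58 - 43)*(41 + J(-2))) = -47*(58 - 43)*(41 - 2/(1 - 2)) = -705*(41 - 2/(-1)) = -705*(41 - 2*(-1)) = -705*(41 + 2) = -705*43 = -47*645 = -30315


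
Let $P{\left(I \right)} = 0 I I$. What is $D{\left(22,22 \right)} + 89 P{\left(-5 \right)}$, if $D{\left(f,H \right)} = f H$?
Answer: $484$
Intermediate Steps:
$P{\left(I \right)} = 0$ ($P{\left(I \right)} = 0 I = 0$)
$D{\left(f,H \right)} = H f$
$D{\left(22,22 \right)} + 89 P{\left(-5 \right)} = 22 \cdot 22 + 89 \cdot 0 = 484 + 0 = 484$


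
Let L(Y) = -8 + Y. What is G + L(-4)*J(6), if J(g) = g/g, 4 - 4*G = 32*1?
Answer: -19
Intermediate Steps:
G = -7 (G = 1 - 8 = -7)
J(g) = 1
G + L(-4)*J(6) = -7 + (-8 - 4)*1 = -7 - 12*1 = -7 - 12 = -19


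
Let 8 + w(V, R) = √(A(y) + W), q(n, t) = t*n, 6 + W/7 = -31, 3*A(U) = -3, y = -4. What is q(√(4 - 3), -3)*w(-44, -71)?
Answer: 24 - 6*I*√65 ≈ 24.0 - 48.374*I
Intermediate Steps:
A(U) = -1 (A(U) = (⅓)*(-3) = -1)
W = -259 (W = -42 + 7*(-31) = -42 - 217 = -259)
q(n, t) = n*t
w(V, R) = -8 + 2*I*√65 (w(V, R) = -8 + √(-1 - 259) = -8 + √(-260) = -8 + 2*I*√65)
q(√(4 - 3), -3)*w(-44, -71) = (√(4 - 3)*(-3))*(-8 + 2*I*√65) = (√1*(-3))*(-8 + 2*I*√65) = (1*(-3))*(-8 + 2*I*√65) = -3*(-8 + 2*I*√65) = 24 - 6*I*√65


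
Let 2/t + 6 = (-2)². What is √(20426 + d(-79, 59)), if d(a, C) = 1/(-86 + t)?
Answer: 17*√534963/87 ≈ 142.92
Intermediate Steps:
t = -1 (t = 2/(-6 + (-2)²) = 2/(-6 + 4) = 2/(-2) = 2*(-½) = -1)
d(a, C) = -1/87 (d(a, C) = 1/(-86 - 1) = 1/(-87) = -1/87)
√(20426 + d(-79, 59)) = √(20426 - 1/87) = √(1777061/87) = 17*√534963/87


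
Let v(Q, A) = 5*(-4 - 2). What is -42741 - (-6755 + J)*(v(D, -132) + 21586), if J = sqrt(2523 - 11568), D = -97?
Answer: 145568039 - 64668*I*sqrt(1005) ≈ 1.4557e+8 - 2.0501e+6*I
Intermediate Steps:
v(Q, A) = -30 (v(Q, A) = 5*(-6) = -30)
J = 3*I*sqrt(1005) (J = sqrt(-9045) = 3*I*sqrt(1005) ≈ 95.105*I)
-42741 - (-6755 + J)*(v(D, -132) + 21586) = -42741 - (-6755 + 3*I*sqrt(1005))*(-30 + 21586) = -42741 - (-6755 + 3*I*sqrt(1005))*21556 = -42741 - (-145610780 + 64668*I*sqrt(1005)) = -42741 + (145610780 - 64668*I*sqrt(1005)) = 145568039 - 64668*I*sqrt(1005)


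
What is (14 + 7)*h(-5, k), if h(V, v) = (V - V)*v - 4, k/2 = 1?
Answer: -84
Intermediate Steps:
k = 2 (k = 2*1 = 2)
h(V, v) = -4 (h(V, v) = 0*v - 4 = 0 - 4 = -4)
(14 + 7)*h(-5, k) = (14 + 7)*(-4) = 21*(-4) = -84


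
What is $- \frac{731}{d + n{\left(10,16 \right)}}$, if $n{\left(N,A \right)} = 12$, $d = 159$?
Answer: $- \frac{731}{171} \approx -4.2749$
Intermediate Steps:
$- \frac{731}{d + n{\left(10,16 \right)}} = - \frac{731}{159 + 12} = - \frac{731}{171}$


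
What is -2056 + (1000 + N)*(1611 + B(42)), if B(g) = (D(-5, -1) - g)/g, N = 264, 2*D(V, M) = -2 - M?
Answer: 42692348/21 ≈ 2.0330e+6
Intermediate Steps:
D(V, M) = -1 - M/2 (D(V, M) = (-2 - M)/2 = -1 - M/2)
B(g) = (-1/2 - g)/g (B(g) = ((-1 - 1/2*(-1)) - g)/g = ((-1 + 1/2) - g)/g = (-1/2 - g)/g)
-2056 + (1000 + N)*(1611 + B(42)) = -2056 + (1000 + 264)*(1611 + (-1/2 - 1*42)/42) = -2056 + 1264*(1611 + (-1/2 - 42)/42) = -2056 + 1264*(1611 + (1/42)*(-85/2)) = -2056 + 1264*(1611 - 85/84) = -2056 + 1264*(135239/84) = -2056 + 42735524/21 = 42692348/21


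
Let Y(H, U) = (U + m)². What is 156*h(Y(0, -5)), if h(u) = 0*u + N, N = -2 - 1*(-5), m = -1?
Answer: 468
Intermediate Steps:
N = 3 (N = -2 + 5 = 3)
Y(H, U) = (-1 + U)² (Y(H, U) = (U - 1)² = (-1 + U)²)
h(u) = 3 (h(u) = 0*u + 3 = 0 + 3 = 3)
156*h(Y(0, -5)) = 156*3 = 468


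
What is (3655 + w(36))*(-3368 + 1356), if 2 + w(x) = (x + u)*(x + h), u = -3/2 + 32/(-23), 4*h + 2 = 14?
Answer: -228799610/23 ≈ -9.9478e+6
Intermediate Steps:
h = 3 (h = -1/2 + (1/4)*14 = -1/2 + 7/2 = 3)
u = -133/46 (u = -3*1/2 + 32*(-1/23) = -3/2 - 32/23 = -133/46 ≈ -2.8913)
w(x) = -2 + (3 + x)*(-133/46 + x) (w(x) = -2 + (x - 133/46)*(x + 3) = -2 + (-133/46 + x)*(3 + x) = -2 + (3 + x)*(-133/46 + x))
(3655 + w(36))*(-3368 + 1356) = (3655 + (-491/46 + 36**2 + (5/46)*36))*(-3368 + 1356) = (3655 + (-491/46 + 1296 + 90/23))*(-2012) = (3655 + 59305/46)*(-2012) = (227435/46)*(-2012) = -228799610/23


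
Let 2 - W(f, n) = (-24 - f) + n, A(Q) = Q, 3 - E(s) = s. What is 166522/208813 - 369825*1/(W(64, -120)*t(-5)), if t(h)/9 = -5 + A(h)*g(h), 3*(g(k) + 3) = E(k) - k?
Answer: 1078614371/61391022 ≈ 17.570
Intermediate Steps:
E(s) = 3 - s
g(k) = -2 - 2*k/3 (g(k) = -3 + ((3 - k) - k)/3 = -3 + (3 - 2*k)/3 = -3 + (1 - 2*k/3) = -2 - 2*k/3)
t(h) = -45 + 9*h*(-2 - 2*h/3) (t(h) = 9*(-5 + h*(-2 - 2*h/3)) = -45 + 9*h*(-2 - 2*h/3))
W(f, n) = 26 + f - n (W(f, n) = 2 - ((-24 - f) + n) = 2 - (-24 + n - f) = 2 + (24 + f - n) = 26 + f - n)
166522/208813 - 369825*1/(W(64, -120)*t(-5)) = 166522/208813 - 369825*1/((-45 - 6*(-5)*(3 - 5))*(26 + 64 - 1*(-120))) = 166522*(1/208813) - 369825*1/((-45 - 6*(-5)*(-2))*(26 + 64 + 120)) = 166522/208813 - 369825*1/(210*(-45 - 60)) = 166522/208813 - 369825/(210*(-105)) = 166522/208813 - 369825/(-22050) = 166522/208813 - 369825*(-1/22050) = 166522/208813 + 4931/294 = 1078614371/61391022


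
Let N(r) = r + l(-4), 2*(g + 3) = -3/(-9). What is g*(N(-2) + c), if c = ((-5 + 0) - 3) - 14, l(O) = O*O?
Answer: 68/3 ≈ 22.667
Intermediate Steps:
g = -17/6 (g = -3 + (-3/(-9))/2 = -3 + (-3*(-⅑))/2 = -3 + (½)*(⅓) = -3 + ⅙ = -17/6 ≈ -2.8333)
l(O) = O²
c = -22 (c = (-5 - 3) - 14 = -8 - 14 = -22)
N(r) = 16 + r (N(r) = r + (-4)² = r + 16 = 16 + r)
g*(N(-2) + c) = -17*((16 - 2) - 22)/6 = -17*(14 - 22)/6 = -17/6*(-8) = 68/3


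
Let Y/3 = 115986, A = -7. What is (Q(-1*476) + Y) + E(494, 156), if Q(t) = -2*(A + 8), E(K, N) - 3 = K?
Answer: 348453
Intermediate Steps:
E(K, N) = 3 + K
Y = 347958 (Y = 3*115986 = 347958)
Q(t) = -2 (Q(t) = -2*(-7 + 8) = -2*1 = -2)
(Q(-1*476) + Y) + E(494, 156) = (-2 + 347958) + (3 + 494) = 347956 + 497 = 348453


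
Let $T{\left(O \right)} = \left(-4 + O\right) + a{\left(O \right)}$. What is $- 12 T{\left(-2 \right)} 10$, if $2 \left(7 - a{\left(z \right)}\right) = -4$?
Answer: $-360$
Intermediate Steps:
$a{\left(z \right)} = 9$ ($a{\left(z \right)} = 7 - -2 = 7 + 2 = 9$)
$T{\left(O \right)} = 5 + O$ ($T{\left(O \right)} = \left(-4 + O\right) + 9 = 5 + O$)
$- 12 T{\left(-2 \right)} 10 = - 12 \left(5 - 2\right) 10 = \left(-12\right) 3 \cdot 10 = \left(-36\right) 10 = -360$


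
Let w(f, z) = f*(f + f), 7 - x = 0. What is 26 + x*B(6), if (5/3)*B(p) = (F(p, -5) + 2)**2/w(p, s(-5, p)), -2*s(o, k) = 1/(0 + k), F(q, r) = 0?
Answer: 787/30 ≈ 26.233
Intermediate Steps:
x = 7 (x = 7 - 1*0 = 7 + 0 = 7)
s(o, k) = -1/(2*k) (s(o, k) = -1/(2*(0 + k)) = -1/(2*k))
w(f, z) = 2*f**2 (w(f, z) = f*(2*f) = 2*f**2)
B(p) = 6/(5*p**2) (B(p) = 3*((0 + 2)**2/((2*p**2)))/5 = 3*(2**2*(1/(2*p**2)))/5 = 3*(4*(1/(2*p**2)))/5 = 3*(2/p**2)/5 = 6/(5*p**2))
26 + x*B(6) = 26 + 7*((6/5)/6**2) = 26 + 7*((6/5)*(1/36)) = 26 + 7*(1/30) = 26 + 7/30 = 787/30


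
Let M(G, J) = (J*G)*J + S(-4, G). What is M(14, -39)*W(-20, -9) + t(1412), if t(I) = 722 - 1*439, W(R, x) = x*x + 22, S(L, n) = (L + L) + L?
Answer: 2192329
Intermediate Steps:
S(L, n) = 3*L (S(L, n) = 2*L + L = 3*L)
W(R, x) = 22 + x**2 (W(R, x) = x**2 + 22 = 22 + x**2)
M(G, J) = -12 + G*J**2 (M(G, J) = (J*G)*J + 3*(-4) = (G*J)*J - 12 = G*J**2 - 12 = -12 + G*J**2)
t(I) = 283 (t(I) = 722 - 439 = 283)
M(14, -39)*W(-20, -9) + t(1412) = (-12 + 14*(-39)**2)*(22 + (-9)**2) + 283 = (-12 + 14*1521)*(22 + 81) + 283 = (-12 + 21294)*103 + 283 = 21282*103 + 283 = 2192046 + 283 = 2192329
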